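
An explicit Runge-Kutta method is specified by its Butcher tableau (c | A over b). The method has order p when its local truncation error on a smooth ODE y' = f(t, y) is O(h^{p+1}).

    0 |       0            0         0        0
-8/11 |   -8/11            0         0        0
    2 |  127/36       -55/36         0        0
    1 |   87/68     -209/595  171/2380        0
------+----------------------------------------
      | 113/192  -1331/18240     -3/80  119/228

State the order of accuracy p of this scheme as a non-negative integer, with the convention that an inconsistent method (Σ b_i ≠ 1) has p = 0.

4

b = (113/192, -1331/18240, -3/80, 119/228)
c = (0, -8/11, 2, 1)
Ac = (0, 0, 10/9, 95/238)
Σ b_i: 113/192·1 + (-1331/18240)·1 + (-3/80)·1 + 119/228·1 = 1 ✓
b·c: (-1331/18240)·(-8/11) + (-3/80)·2 + 119/228·1 = 1/2 ✓
b·c²: (-1331/18240)·64/121 + (-3/80)·4 + 119/228·1 = 1/3 ✓
b·Ac: (-3/80)·10/9 + 119/228·95/238 = 1/6 ✓
b·c³: (-1331/18240)·(-512/1331) + (-3/80)·8 + 119/228·1 = 1/4 ✓
b·(c∘Ac): (-3/80)·20/9 + 119/228·95/238 = 1/8 ✓
b·Ac²: (-3/80)·(-80/99) + 119/228·19/187 = 1/12 ✓
b·A²c: 119/228·19/238 = 1/24 ✓; 4 stages ⇒ order 4.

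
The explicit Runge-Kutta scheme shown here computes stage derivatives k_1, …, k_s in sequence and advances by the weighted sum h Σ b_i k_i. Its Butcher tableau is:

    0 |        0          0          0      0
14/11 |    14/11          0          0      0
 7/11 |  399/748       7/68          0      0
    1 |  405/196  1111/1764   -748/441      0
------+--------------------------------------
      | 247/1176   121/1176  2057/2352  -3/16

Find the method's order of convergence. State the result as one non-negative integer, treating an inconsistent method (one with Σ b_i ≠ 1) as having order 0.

b = (247/1176, 121/1176, 2057/2352, -3/16)
c = (0, 14/11, 7/11, 1)
Ac = (0, 0, 49/374, -5/18)
Σ b_i: 247/1176·1 + 121/1176·1 + 2057/2352·1 + (-3/16)·1 = 1 ✓
b·c: 121/1176·14/11 + 2057/2352·7/11 + (-3/16)·1 = 1/2 ✓
b·c²: 121/1176·196/121 + 2057/2352·49/121 + (-3/16)·1 = 1/3 ✓
b·Ac: 2057/2352·49/374 + (-3/16)·(-5/18) = 1/6 ✓
b·c³: 121/1176·2744/1331 + 2057/2352·343/1331 + (-3/16)·1 = 1/4 ✓
b·(c∘Ac): 2057/2352·343/4114 + (-3/16)·(-5/18) = 1/8 ✓
b·Ac²: 2057/2352·343/2057 + (-3/16)·1/3 = 1/12 ✓
b·A²c: (-3/16)·(-2/9) = 1/24 ✓; 4 stages ⇒ order 4.

4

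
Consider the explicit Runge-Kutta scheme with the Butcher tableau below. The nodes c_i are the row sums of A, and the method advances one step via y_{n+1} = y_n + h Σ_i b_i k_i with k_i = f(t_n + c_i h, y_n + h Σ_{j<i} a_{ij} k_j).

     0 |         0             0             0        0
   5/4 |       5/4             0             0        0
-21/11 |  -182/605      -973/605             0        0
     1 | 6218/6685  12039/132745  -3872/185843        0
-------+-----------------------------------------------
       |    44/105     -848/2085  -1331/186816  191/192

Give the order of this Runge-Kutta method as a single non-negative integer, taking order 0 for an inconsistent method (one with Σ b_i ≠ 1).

b = (44/105, -848/2085, -1331/186816, 191/192)
c = (0, 5/4, -21/11, 1)
Ac = (0, 0, -973/484, 117/764)
Σ b_i: 44/105·1 + (-848/2085)·1 + (-1331/186816)·1 + 191/192·1 = 1 ✓
b·c: (-848/2085)·5/4 + (-1331/186816)·(-21/11) + 191/192·1 = 1/2 ✓
b·c²: (-848/2085)·25/16 + (-1331/186816)·441/121 + 191/192·1 = 1/3 ✓
b·Ac: (-1331/186816)·(-973/484) + 191/192·117/764 = 1/6 ✓
b·c³: (-848/2085)·125/64 + (-1331/186816)·(-9261/1331) + 191/192·1 = 1/4 ✓
b·(c∘Ac): (-1331/186816)·20433/5324 + 191/192·117/764 = 1/8 ✓
b·Ac²: (-1331/186816)·(-4865/1936) + 191/192·201/3056 = 1/12 ✓
b·A²c: 191/192·8/191 = 1/24 ✓; 4 stages ⇒ order 4.

4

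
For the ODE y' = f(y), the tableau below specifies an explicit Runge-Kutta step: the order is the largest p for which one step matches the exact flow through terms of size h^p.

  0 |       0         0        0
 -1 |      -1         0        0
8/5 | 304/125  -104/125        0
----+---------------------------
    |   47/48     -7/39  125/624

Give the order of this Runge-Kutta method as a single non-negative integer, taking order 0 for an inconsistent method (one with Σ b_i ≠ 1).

3

b = (47/48, -7/39, 125/624)
c = (0, -1, 8/5)
Ac = (0, 0, 104/125)
Σ b_i: 47/48·1 + (-7/39)·1 + 125/624·1 = 1 ✓
b·c: (-7/39)·(-1) + 125/624·8/5 = 1/2 ✓
b·c²: (-7/39)·1 + 125/624·64/25 = 1/3 ✓
b·Ac: 125/624·104/125 = 1/6 ✓; 3 stages ⇒ order 3.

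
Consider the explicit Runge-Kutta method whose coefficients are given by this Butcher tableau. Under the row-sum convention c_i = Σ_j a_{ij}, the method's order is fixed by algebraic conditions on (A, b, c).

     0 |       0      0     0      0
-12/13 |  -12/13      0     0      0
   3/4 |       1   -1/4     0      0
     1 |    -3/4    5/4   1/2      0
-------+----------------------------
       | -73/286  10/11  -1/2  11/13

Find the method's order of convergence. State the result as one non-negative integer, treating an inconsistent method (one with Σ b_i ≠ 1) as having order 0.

b = (-73/286, 10/11, -1/2, 11/13)
c = (0, -12/13, 3/4, 1)
Ac = (0, 0, 3/13, -81/104)
Σ b_i: (-73/286)·1 + 10/11·1 + (-1/2)·1 + 11/13·1 = 1 ✓
b·c: 10/11·(-12/13) + (-1/2)·3/4 + 11/13·1 = -421/1144 ≠ 1/2 ⇒ order 1.

1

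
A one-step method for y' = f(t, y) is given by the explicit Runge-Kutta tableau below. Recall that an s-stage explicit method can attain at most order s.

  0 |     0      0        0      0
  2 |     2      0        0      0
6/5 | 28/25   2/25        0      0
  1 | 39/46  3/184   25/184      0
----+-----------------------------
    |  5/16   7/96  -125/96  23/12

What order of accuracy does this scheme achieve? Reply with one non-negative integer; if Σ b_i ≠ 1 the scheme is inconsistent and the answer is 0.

b = (5/16, 7/96, -125/96, 23/12)
c = (0, 2, 6/5, 1)
Ac = (0, 0, 4/25, 9/46)
Σ b_i: 5/16·1 + 7/96·1 + (-125/96)·1 + 23/12·1 = 1 ✓
b·c: 7/96·2 + (-125/96)·6/5 + 23/12·1 = 1/2 ✓
b·c²: 7/96·4 + (-125/96)·36/25 + 23/12·1 = 1/3 ✓
b·Ac: (-125/96)·4/25 + 23/12·9/46 = 1/6 ✓
b·c³: 7/96·8 + (-125/96)·216/125 + 23/12·1 = 1/4 ✓
b·(c∘Ac): (-125/96)·24/125 + 23/12·9/46 = 1/8 ✓
b·Ac²: (-125/96)·8/25 + 23/12·6/23 = 1/12 ✓
b·A²c: 23/12·1/46 = 1/24 ✓; 4 stages ⇒ order 4.

4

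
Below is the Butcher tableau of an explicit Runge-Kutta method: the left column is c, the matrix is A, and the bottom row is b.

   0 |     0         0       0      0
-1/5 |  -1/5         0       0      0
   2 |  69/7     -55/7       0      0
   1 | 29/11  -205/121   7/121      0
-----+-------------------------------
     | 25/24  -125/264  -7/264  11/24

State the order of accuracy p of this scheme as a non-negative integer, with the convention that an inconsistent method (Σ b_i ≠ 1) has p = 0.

b = (25/24, -125/264, -7/264, 11/24)
c = (0, -1/5, 2, 1)
Ac = (0, 0, 11/7, 5/11)
Σ b_i: 25/24·1 + (-125/264)·1 + (-7/264)·1 + 11/24·1 = 1 ✓
b·c: (-125/264)·(-1/5) + (-7/264)·2 + 11/24·1 = 1/2 ✓
b·c²: (-125/264)·1/25 + (-7/264)·4 + 11/24·1 = 1/3 ✓
b·Ac: (-7/264)·11/7 + 11/24·5/11 = 1/6 ✓
b·c³: (-125/264)·(-1/125) + (-7/264)·8 + 11/24·1 = 1/4 ✓
b·(c∘Ac): (-7/264)·22/7 + 11/24·5/11 = 1/8 ✓
b·Ac²: (-7/264)·(-11/35) + 11/24·9/55 = 1/12 ✓
b·A²c: 11/24·1/11 = 1/24 ✓; 4 stages ⇒ order 4.

4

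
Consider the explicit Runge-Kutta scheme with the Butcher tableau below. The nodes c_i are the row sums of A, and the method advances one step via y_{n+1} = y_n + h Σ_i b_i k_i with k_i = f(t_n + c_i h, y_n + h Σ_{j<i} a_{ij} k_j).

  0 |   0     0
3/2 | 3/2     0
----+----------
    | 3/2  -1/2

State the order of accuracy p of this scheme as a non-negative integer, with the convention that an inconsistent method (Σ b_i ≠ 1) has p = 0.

1

b = (3/2, -1/2)
c = (0, 3/2)
Σ b_i: 3/2·1 + (-1/2)·1 = 1 ✓
b·c: (-1/2)·3/2 = -3/4 ≠ 1/2 ⇒ order 1.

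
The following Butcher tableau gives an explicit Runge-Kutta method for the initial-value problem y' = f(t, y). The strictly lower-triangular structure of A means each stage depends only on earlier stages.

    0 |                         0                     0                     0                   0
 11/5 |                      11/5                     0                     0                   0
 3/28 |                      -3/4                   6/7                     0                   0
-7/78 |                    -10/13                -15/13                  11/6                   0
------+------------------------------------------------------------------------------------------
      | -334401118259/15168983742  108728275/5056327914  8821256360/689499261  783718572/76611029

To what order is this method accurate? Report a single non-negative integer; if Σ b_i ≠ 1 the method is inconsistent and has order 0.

b = (-334401118259/15168983742, 108728275/5056327914, 8821256360/689499261, 783718572/76611029)
c = (0, 11/5, 3/28, -7/78)
Ac = (0, 0, 66/35, -1705/728)
Σ b_i: (-334401118259/15168983742)·1 + 108728275/5056327914·1 + 8821256360/689499261·1 + 783718572/76611029·1 = 1 ✓
b·c: 108728275/5056327914·11/5 + 8821256360/689499261·3/28 + 783718572/76611029·(-7/78) = 1/2 ✓
b·c²: 108728275/5056327914·121/25 + 8821256360/689499261·9/784 + 783718572/76611029·49/6084 = 1/3 ✓
b·Ac: 8821256360/689499261·66/35 + 783718572/76611029·(-1705/728) = 1/6 ✓
b·c³: 108728275/5056327914·1331/125 + 8821256360/689499261·27/21952 + 783718572/76611029·(-343/474552) = 595595221087/2509777310040 ≠ 1/4 ⇒ order 3.
b·(c∘Ac): 8821256360/689499261·99/490 + 783718572/76611029·1705/8112 = 131909851/27858556 ≠ 1/8
b·Ac²: 8821256360/689499261·726/175 + 783718572/76611029·(-567039/101920) = -22458056359/5850296760 ≠ 1/12
b·A²c: 783718572/76611029·121/35 = 111959796/3165745 ≠ 1/24

3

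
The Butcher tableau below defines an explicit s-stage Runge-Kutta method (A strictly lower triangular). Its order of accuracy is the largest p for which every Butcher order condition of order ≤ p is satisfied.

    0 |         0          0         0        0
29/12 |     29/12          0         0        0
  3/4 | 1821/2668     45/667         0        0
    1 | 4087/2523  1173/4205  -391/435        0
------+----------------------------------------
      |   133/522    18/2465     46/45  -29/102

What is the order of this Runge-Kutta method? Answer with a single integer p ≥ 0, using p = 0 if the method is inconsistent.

b = (133/522, 18/2465, 46/45, -29/102)
c = (0, 29/12, 3/4, 1)
Ac = (0, 0, 15/92, 0)
Σ b_i: 133/522·1 + 18/2465·1 + 46/45·1 + (-29/102)·1 = 1 ✓
b·c: 18/2465·29/12 + 46/45·3/4 + (-29/102)·1 = 1/2 ✓
b·c²: 18/2465·841/144 + 46/45·9/16 + (-29/102)·1 = 1/3 ✓
b·Ac: 46/45·15/92 = 1/6 ✓
b·c³: 18/2465·24389/1728 + 46/45·27/64 + (-29/102)·1 = 1/4 ✓
b·(c∘Ac): 46/45·45/368 = 1/8 ✓
b·Ac²: 46/45·145/368 + (-29/102)·391/348 = 1/12 ✓
b·A²c: (-29/102)·(-17/116) = 1/24 ✓; 4 stages ⇒ order 4.

4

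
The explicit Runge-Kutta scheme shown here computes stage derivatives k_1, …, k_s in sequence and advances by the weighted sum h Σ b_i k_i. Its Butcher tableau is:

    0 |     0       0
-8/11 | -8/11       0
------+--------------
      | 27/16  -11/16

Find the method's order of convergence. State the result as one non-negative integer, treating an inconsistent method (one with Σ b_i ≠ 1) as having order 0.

b = (27/16, -11/16)
c = (0, -8/11)
Σ b_i: 27/16·1 + (-11/16)·1 = 1 ✓
b·c: (-11/16)·(-8/11) = 1/2 ✓; 2 stages ⇒ order 2.

2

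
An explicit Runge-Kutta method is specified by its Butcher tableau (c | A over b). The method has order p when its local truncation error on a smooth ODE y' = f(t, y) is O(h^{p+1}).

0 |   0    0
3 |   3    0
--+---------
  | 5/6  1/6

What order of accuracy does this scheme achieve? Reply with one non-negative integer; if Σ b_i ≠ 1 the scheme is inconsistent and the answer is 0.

2

b = (5/6, 1/6)
c = (0, 3)
Σ b_i: 5/6·1 + 1/6·1 = 1 ✓
b·c: 1/6·3 = 1/2 ✓; 2 stages ⇒ order 2.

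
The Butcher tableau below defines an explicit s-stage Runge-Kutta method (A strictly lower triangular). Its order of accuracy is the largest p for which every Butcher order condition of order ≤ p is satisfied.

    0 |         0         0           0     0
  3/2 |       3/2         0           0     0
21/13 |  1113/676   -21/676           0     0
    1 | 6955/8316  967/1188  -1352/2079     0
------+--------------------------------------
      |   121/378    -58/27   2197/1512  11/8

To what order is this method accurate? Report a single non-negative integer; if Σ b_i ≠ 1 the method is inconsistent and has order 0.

4

b = (121/378, -58/27, 2197/1512, 11/8)
c = (0, 3/2, 21/13, 1)
Ac = (0, 0, -63/1352, 15/88)
Σ b_i: 121/378·1 + (-58/27)·1 + 2197/1512·1 + 11/8·1 = 1 ✓
b·c: (-58/27)·3/2 + 2197/1512·21/13 + 11/8·1 = 1/2 ✓
b·c²: (-58/27)·9/4 + 2197/1512·441/169 + 11/8·1 = 1/3 ✓
b·Ac: 2197/1512·(-63/1352) + 11/8·15/88 = 1/6 ✓
b·c³: (-58/27)·27/8 + 2197/1512·9261/2197 + 11/8·1 = 1/4 ✓
b·(c∘Ac): 2197/1512·(-1323/17576) + 11/8·15/88 = 1/8 ✓
b·Ac²: 2197/1512·(-189/2704) + 11/8·71/528 = 1/12 ✓
b·A²c: 11/8·1/33 = 1/24 ✓; 4 stages ⇒ order 4.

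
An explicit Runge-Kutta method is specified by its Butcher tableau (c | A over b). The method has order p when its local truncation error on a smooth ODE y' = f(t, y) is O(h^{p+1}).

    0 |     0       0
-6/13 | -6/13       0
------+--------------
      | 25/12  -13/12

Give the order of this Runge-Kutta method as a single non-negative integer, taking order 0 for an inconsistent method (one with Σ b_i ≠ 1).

2

b = (25/12, -13/12)
c = (0, -6/13)
Σ b_i: 25/12·1 + (-13/12)·1 = 1 ✓
b·c: (-13/12)·(-6/13) = 1/2 ✓; 2 stages ⇒ order 2.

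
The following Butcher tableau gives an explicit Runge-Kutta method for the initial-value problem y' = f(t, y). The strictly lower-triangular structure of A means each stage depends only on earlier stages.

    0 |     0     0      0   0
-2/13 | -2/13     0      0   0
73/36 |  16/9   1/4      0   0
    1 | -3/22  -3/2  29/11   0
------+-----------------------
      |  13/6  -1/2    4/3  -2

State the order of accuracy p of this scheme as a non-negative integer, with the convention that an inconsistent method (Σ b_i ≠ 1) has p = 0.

1

b = (13/6, -1/2, 4/3, -2)
c = (0, -2/13, 73/36, 1)
Ac = (0, 0, -1/26, 28709/5148)
Σ b_i: 13/6·1 + (-1/2)·1 + 4/3·1 + (-2)·1 = 1 ✓
b·c: (-1/2)·(-2/13) + 4/3·73/36 + (-2)·1 = 274/351 ≠ 1/2 ⇒ order 1.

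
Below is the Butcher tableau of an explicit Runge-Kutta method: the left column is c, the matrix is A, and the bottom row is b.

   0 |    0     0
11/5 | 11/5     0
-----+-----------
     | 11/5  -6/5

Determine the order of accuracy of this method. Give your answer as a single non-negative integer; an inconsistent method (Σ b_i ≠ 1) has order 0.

1

b = (11/5, -6/5)
c = (0, 11/5)
Σ b_i: 11/5·1 + (-6/5)·1 = 1 ✓
b·c: (-6/5)·11/5 = -66/25 ≠ 1/2 ⇒ order 1.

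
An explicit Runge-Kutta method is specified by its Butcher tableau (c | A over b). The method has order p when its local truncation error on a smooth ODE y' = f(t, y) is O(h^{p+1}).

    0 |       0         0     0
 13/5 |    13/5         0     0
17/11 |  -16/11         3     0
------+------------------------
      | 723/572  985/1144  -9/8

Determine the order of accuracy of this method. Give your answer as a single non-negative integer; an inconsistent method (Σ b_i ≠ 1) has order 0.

b = (723/572, 985/1144, -9/8)
c = (0, 13/5, 17/11)
Ac = (0, 0, 39/5)
Σ b_i: 723/572·1 + 985/1144·1 + (-9/8)·1 = 1 ✓
b·c: 985/1144·13/5 + (-9/8)·17/11 = 1/2 ✓
b·c²: 985/1144·169/25 + (-9/8)·289/121 = 7583/2420 ≠ 1/3 ⇒ order 2.
b·Ac: (-9/8)·39/5 = -351/40 ≠ 1/6

2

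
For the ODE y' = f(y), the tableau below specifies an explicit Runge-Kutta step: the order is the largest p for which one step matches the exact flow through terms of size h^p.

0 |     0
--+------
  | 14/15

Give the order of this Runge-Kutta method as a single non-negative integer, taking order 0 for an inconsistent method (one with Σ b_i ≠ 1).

b = (14/15)
c = (0)
Σ b_i: 14/15·1 = 14/15 ≠ 1 ⇒ order 0.

0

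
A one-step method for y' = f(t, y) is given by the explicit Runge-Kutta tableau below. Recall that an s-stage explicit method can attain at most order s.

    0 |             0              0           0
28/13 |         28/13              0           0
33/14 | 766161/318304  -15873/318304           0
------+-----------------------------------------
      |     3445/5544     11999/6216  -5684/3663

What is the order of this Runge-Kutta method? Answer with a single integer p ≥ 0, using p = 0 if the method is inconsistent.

3

b = (3445/5544, 11999/6216, -5684/3663)
c = (0, 28/13, 33/14)
Ac = (0, 0, -1221/11368)
Σ b_i: 3445/5544·1 + 11999/6216·1 + (-5684/3663)·1 = 1 ✓
b·c: 11999/6216·28/13 + (-5684/3663)·33/14 = 1/2 ✓
b·c²: 11999/6216·784/169 + (-5684/3663)·1089/196 = 1/3 ✓
b·Ac: (-5684/3663)·(-1221/11368) = 1/6 ✓; 3 stages ⇒ order 3.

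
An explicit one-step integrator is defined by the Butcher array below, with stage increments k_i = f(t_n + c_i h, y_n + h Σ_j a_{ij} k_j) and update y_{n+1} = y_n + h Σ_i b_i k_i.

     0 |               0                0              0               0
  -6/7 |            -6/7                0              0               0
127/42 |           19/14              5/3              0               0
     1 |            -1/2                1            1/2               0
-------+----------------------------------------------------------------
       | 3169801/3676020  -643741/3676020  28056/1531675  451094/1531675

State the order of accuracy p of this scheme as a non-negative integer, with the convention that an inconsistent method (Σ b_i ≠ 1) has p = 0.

b = (3169801/3676020, -643741/3676020, 28056/1531675, 451094/1531675)
c = (0, -6/7, 127/42, 1)
Ac = (0, 0, -10/7, 55/84)
Σ b_i: 3169801/3676020·1 + (-643741/3676020)·1 + 28056/1531675·1 + 451094/1531675·1 = 1 ✓
b·c: (-643741/3676020)·(-6/7) + 28056/1531675·127/42 + 451094/1531675·1 = 1/2 ✓
b·c²: (-643741/3676020)·36/49 + 28056/1531675·16129/1764 + 451094/1531675·1 = 1/3 ✓
b·Ac: 28056/1531675·(-10/7) + 451094/1531675·55/84 = 1/6 ✓
b·c³: (-643741/3676020)·(-216/343) + 28056/1531675·2048383/74088 + 451094/1531675·1 = 123100489/135093735 ≠ 1/4 ⇒ order 3.
b·(c∘Ac): 28056/1531675·(-635/147) + 451094/1531675·55/84 = 292597/2573214 ≠ 1/8
b·Ac²: 28056/1531675·60/49 + 451094/1531675·18721/3528 = 611866621/385982100 ≠ 1/12
b·A²c: 451094/1531675·(-5/7) = -64442/306335 ≠ 1/24

3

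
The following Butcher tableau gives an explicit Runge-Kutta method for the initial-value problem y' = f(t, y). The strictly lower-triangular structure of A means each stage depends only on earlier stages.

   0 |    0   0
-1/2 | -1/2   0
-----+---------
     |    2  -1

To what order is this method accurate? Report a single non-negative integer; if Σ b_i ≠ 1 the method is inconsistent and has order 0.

2

b = (2, -1)
c = (0, -1/2)
Σ b_i: 2·1 + (-1)·1 = 1 ✓
b·c: (-1)·(-1/2) = 1/2 ✓; 2 stages ⇒ order 2.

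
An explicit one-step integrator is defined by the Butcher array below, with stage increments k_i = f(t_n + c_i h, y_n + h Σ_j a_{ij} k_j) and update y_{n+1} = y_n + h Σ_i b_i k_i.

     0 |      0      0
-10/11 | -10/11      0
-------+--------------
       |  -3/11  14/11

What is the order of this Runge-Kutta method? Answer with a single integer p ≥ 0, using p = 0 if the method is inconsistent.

1

b = (-3/11, 14/11)
c = (0, -10/11)
Σ b_i: (-3/11)·1 + 14/11·1 = 1 ✓
b·c: 14/11·(-10/11) = -140/121 ≠ 1/2 ⇒ order 1.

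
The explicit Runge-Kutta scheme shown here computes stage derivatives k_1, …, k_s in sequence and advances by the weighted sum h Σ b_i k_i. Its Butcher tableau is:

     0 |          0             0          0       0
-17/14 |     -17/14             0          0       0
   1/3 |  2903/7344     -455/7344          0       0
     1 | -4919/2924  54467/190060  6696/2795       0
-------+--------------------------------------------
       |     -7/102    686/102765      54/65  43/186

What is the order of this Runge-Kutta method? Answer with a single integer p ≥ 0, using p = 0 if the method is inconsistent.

4

b = (-7/102, 686/102765, 54/65, 43/186)
c = (0, -17/14, 1/3, 1)
Ac = (0, 0, 65/864, 155/344)
Σ b_i: (-7/102)·1 + 686/102765·1 + 54/65·1 + 43/186·1 = 1 ✓
b·c: 686/102765·(-17/14) + 54/65·1/3 + 43/186·1 = 1/2 ✓
b·c²: 686/102765·289/196 + 54/65·1/9 + 43/186·1 = 1/3 ✓
b·Ac: 54/65·65/864 + 43/186·155/344 = 1/6 ✓
b·c³: 686/102765·(-4913/2744) + 54/65·1/27 + 43/186·1 = 1/4 ✓
b·(c∘Ac): 54/65·65/2592 + 43/186·155/344 = 1/8 ✓
b·Ac²: 54/65·(-1105/12096) + 43/186·3317/4816 = 1/12 ✓
b·A²c: 43/186·31/172 = 1/24 ✓; 4 stages ⇒ order 4.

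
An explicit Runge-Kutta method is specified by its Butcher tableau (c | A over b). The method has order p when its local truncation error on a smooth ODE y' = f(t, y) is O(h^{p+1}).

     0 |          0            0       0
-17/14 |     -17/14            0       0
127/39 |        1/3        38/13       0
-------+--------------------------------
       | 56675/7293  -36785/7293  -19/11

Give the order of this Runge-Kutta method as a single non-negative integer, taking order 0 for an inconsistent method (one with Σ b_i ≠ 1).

2

b = (56675/7293, -36785/7293, -19/11)
c = (0, -17/14, 127/39)
Ac = (0, 0, -323/91)
Σ b_i: 56675/7293·1 + (-36785/7293)·1 + (-19/11)·1 = 1 ✓
b·c: (-36785/7293)·(-17/14) + (-19/11)·127/39 = 1/2 ✓
b·c²: (-36785/7293)·289/196 + (-19/11)·16129/1521 = -12064693/468468 ≠ 1/3 ⇒ order 2.
b·Ac: (-19/11)·(-323/91) = 6137/1001 ≠ 1/6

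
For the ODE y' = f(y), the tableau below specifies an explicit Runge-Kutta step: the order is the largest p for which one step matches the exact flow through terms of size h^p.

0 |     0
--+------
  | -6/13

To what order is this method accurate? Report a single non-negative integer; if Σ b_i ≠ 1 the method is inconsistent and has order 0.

b = (-6/13)
c = (0)
Σ b_i: (-6/13)·1 = -6/13 ≠ 1 ⇒ order 0.

0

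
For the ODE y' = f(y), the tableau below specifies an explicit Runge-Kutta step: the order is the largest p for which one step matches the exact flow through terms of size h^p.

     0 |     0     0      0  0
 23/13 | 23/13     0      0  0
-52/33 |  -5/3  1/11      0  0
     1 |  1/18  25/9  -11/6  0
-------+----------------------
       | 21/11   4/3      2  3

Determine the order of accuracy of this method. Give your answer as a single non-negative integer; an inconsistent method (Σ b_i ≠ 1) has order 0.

0

b = (21/11, 4/3, 2, 3)
c = (0, 23/13, -52/33, 1)
Ac = (0, 0, 23/143, 913/117)
Σ b_i: 21/11·1 + 4/3·1 + 2·1 + 3·1 = 272/33 ≠ 1 ⇒ order 0.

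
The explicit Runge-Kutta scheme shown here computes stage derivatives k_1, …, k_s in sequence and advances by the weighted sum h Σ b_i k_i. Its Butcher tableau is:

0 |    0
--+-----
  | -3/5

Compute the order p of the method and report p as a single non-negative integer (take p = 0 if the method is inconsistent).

0

b = (-3/5)
c = (0)
Σ b_i: (-3/5)·1 = -3/5 ≠ 1 ⇒ order 0.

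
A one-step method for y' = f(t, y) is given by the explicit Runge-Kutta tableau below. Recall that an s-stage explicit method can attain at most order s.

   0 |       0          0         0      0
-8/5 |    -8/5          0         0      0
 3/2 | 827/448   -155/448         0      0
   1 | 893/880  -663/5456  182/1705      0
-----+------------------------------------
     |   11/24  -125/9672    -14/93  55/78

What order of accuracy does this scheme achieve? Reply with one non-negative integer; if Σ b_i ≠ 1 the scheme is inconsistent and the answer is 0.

4

b = (11/24, -125/9672, -14/93, 55/78)
c = (0, -8/5, 3/2, 1)
Ac = (0, 0, 31/56, 39/110)
Σ b_i: 11/24·1 + (-125/9672)·1 + (-14/93)·1 + 55/78·1 = 1 ✓
b·c: (-125/9672)·(-8/5) + (-14/93)·3/2 + 55/78·1 = 1/2 ✓
b·c²: (-125/9672)·64/25 + (-14/93)·9/4 + 55/78·1 = 1/3 ✓
b·Ac: (-14/93)·31/56 + 55/78·39/110 = 1/6 ✓
b·c³: (-125/9672)·(-512/125) + (-14/93)·27/8 + 55/78·1 = 1/4 ✓
b·(c∘Ac): (-14/93)·93/112 + 55/78·39/110 = 1/8 ✓
b·Ac²: (-14/93)·(-31/35) + 55/78·(-39/550) = 1/12 ✓
b·A²c: 55/78·13/220 = 1/24 ✓; 4 stages ⇒ order 4.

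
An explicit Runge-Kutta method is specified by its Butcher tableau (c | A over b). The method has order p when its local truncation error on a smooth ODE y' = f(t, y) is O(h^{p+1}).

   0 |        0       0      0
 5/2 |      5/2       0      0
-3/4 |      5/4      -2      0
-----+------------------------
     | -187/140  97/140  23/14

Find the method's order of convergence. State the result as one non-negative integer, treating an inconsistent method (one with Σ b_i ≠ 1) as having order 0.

2

b = (-187/140, 97/140, 23/14)
c = (0, 5/2, -3/4)
Ac = (0, 0, -5)
Σ b_i: (-187/140)·1 + 97/140·1 + 23/14·1 = 1 ✓
b·c: 97/140·5/2 + 23/14·(-3/4) = 1/2 ✓
b·c²: 97/140·25/4 + 23/14·9/16 = 1177/224 ≠ 1/3 ⇒ order 2.
b·Ac: 23/14·(-5) = -115/14 ≠ 1/6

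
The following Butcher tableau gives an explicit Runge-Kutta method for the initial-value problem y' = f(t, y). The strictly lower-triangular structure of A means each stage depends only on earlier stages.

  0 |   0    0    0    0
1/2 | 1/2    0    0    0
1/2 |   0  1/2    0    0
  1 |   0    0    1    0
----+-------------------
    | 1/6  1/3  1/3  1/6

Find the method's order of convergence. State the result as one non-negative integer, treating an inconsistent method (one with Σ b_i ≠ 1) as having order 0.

b = (1/6, 1/3, 1/3, 1/6)
c = (0, 1/2, 1/2, 1)
Ac = (0, 0, 1/4, 1/2)
Σ b_i: 1/6·1 + 1/3·1 + 1/3·1 + 1/6·1 = 1 ✓
b·c: 1/3·1/2 + 1/3·1/2 + 1/6·1 = 1/2 ✓
b·c²: 1/3·1/4 + 1/3·1/4 + 1/6·1 = 1/3 ✓
b·Ac: 1/3·1/4 + 1/6·1/2 = 1/6 ✓
b·c³: 1/3·1/8 + 1/3·1/8 + 1/6·1 = 1/4 ✓
b·(c∘Ac): 1/3·1/8 + 1/6·1/2 = 1/8 ✓
b·Ac²: 1/3·1/8 + 1/6·1/4 = 1/12 ✓
b·A²c: 1/6·1/4 = 1/24 ✓; 4 stages ⇒ order 4.

4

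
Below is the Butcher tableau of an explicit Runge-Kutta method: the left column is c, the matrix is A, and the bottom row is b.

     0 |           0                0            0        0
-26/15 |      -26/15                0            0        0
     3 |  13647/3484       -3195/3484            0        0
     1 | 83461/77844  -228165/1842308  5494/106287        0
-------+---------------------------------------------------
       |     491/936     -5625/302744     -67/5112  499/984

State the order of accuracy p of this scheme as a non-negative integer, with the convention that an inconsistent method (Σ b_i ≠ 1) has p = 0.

b = (491/936, -5625/302744, -67/5112, 499/984)
c = (0, -26/15, 3, 1)
Ac = (0, 0, 213/134, 369/998)
Σ b_i: 491/936·1 + (-5625/302744)·1 + (-67/5112)·1 + 499/984·1 = 1 ✓
b·c: (-5625/302744)·(-26/15) + (-67/5112)·3 + 499/984·1 = 1/2 ✓
b·c²: (-5625/302744)·676/225 + (-67/5112)·9 + 499/984·1 = 1/3 ✓
b·Ac: (-67/5112)·213/134 + 499/984·369/998 = 1/6 ✓
b·c³: (-5625/302744)·(-17576/3375) + (-67/5112)·27 + 499/984·1 = 1/4 ✓
b·(c∘Ac): (-67/5112)·639/134 + 499/984·369/998 = 1/8 ✓
b·Ac²: (-67/5112)·(-923/335) + 499/984·697/7485 = 1/12 ✓
b·A²c: 499/984·41/499 = 1/24 ✓; 4 stages ⇒ order 4.

4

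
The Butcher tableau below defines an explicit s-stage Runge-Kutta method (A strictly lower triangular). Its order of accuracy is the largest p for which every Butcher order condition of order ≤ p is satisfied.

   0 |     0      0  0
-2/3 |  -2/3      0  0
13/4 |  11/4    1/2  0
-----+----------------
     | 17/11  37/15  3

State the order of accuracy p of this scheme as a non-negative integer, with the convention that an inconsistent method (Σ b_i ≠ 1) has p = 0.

0

b = (17/11, 37/15, 3)
c = (0, -2/3, 13/4)
Ac = (0, 0, -1/3)
Σ b_i: 17/11·1 + 37/15·1 + 3·1 = 1157/165 ≠ 1 ⇒ order 0.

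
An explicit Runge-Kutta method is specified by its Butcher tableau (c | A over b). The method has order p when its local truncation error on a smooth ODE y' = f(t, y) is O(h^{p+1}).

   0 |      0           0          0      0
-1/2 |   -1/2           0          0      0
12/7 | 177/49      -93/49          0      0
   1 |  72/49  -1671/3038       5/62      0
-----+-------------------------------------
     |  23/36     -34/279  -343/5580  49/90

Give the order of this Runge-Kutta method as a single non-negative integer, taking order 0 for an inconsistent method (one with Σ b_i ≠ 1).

b = (23/36, -34/279, -343/5580, 49/90)
c = (0, -1/2, 12/7, 1)
Ac = (0, 0, 93/98, 81/196)
Σ b_i: 23/36·1 + (-34/279)·1 + (-343/5580)·1 + 49/90·1 = 1 ✓
b·c: (-34/279)·(-1/2) + (-343/5580)·12/7 + 49/90·1 = 1/2 ✓
b·c²: (-34/279)·1/4 + (-343/5580)·144/49 + 49/90·1 = 1/3 ✓
b·Ac: (-343/5580)·93/98 + 49/90·81/196 = 1/6 ✓
b·c³: (-34/279)·(-1/8) + (-343/5580)·1728/343 + 49/90·1 = 1/4 ✓
b·(c∘Ac): (-343/5580)·558/343 + 49/90·81/196 = 1/8 ✓
b·Ac²: (-343/5580)·(-93/196) + 49/90·39/392 = 1/12 ✓
b·A²c: 49/90·15/196 = 1/24 ✓; 4 stages ⇒ order 4.

4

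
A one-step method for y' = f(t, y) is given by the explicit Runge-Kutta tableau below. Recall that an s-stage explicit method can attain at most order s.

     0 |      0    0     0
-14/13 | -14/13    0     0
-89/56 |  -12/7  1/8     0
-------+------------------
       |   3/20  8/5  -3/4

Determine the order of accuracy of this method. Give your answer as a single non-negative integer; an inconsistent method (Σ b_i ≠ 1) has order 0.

1

b = (3/20, 8/5, -3/4)
c = (0, -14/13, -89/56)
Ac = (0, 0, -7/52)
Σ b_i: 3/20·1 + 8/5·1 + (-3/4)·1 = 1 ✓
b·c: 8/5·(-14/13) + (-3/4)·(-89/56) = -7733/14560 ≠ 1/2 ⇒ order 1.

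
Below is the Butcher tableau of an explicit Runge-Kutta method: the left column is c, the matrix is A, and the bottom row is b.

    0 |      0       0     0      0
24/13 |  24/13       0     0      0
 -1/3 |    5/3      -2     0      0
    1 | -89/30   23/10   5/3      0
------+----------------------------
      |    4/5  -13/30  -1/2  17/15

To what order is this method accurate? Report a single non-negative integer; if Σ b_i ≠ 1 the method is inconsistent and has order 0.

b = (4/5, -13/30, -1/2, 17/15)
c = (0, 24/13, -1/3, 1)
Ac = (0, 0, -48/13, 2159/585)
Σ b_i: 4/5·1 + (-13/30)·1 + (-1/2)·1 + 17/15·1 = 1 ✓
b·c: (-13/30)·24/13 + (-1/2)·(-1/3) + 17/15·1 = 1/2 ✓
b·c²: (-13/30)·576/169 + (-1/2)·1/9 + 17/15·1 = -467/1170 ≠ 1/3 ⇒ order 2.
b·Ac: (-1/2)·(-48/13) + 17/15·2159/585 = 52903/8775 ≠ 1/6

2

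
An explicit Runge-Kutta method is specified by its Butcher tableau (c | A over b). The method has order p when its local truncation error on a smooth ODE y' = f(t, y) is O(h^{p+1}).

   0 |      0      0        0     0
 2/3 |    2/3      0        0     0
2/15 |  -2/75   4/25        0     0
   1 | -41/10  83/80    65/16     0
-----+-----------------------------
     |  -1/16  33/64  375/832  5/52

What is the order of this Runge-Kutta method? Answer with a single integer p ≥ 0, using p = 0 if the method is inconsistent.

4

b = (-1/16, 33/64, 375/832, 5/52)
c = (0, 2/3, 2/15, 1)
Ac = (0, 0, 8/75, 37/30)
Σ b_i: (-1/16)·1 + 33/64·1 + 375/832·1 + 5/52·1 = 1 ✓
b·c: 33/64·2/3 + 375/832·2/15 + 5/52·1 = 1/2 ✓
b·c²: 33/64·4/9 + 375/832·4/225 + 5/52·1 = 1/3 ✓
b·Ac: 375/832·8/75 + 5/52·37/30 = 1/6 ✓
b·c³: 33/64·8/27 + 375/832·8/3375 + 5/52·1 = 1/4 ✓
b·(c∘Ac): 375/832·16/1125 + 5/52·37/30 = 1/8 ✓
b·Ac²: 375/832·16/225 + 5/52·8/15 = 1/12 ✓
b·A²c: 5/52·13/30 = 1/24 ✓; 4 stages ⇒ order 4.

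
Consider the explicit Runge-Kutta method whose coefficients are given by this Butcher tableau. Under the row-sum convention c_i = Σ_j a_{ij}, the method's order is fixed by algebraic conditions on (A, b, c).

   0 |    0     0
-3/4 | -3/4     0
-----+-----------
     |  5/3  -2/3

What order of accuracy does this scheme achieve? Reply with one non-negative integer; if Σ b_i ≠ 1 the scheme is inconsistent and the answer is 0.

2

b = (5/3, -2/3)
c = (0, -3/4)
Σ b_i: 5/3·1 + (-2/3)·1 = 1 ✓
b·c: (-2/3)·(-3/4) = 1/2 ✓; 2 stages ⇒ order 2.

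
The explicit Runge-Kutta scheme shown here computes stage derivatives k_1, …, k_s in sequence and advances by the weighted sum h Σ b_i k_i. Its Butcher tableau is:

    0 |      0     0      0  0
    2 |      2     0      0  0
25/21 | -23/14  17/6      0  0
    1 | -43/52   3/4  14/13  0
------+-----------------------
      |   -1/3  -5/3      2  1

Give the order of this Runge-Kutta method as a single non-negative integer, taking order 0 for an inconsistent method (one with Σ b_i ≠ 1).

1

b = (-1/3, -5/3, 2, 1)
c = (0, 2, 25/21, 1)
Ac = (0, 0, 17/3, 217/78)
Σ b_i: (-1/3)·1 + (-5/3)·1 + 2·1 + 1·1 = 1 ✓
b·c: (-5/3)·2 + 2·25/21 + 1·1 = 1/21 ≠ 1/2 ⇒ order 1.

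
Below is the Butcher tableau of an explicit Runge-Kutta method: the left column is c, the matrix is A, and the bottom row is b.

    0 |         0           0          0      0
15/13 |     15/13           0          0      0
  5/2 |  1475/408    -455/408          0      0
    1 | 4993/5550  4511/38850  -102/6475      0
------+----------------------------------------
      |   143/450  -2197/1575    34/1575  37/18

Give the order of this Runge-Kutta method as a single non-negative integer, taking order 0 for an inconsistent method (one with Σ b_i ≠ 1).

b = (143/450, -2197/1575, 34/1575, 37/18)
c = (0, 15/13, 5/2, 1)
Ac = (0, 0, -175/136, 7/74)
Σ b_i: 143/450·1 + (-2197/1575)·1 + 34/1575·1 + 37/18·1 = 1 ✓
b·c: (-2197/1575)·15/13 + 34/1575·5/2 + 37/18·1 = 1/2 ✓
b·c²: (-2197/1575)·225/169 + 34/1575·25/4 + 37/18·1 = 1/3 ✓
b·Ac: 34/1575·(-175/136) + 37/18·7/74 = 1/6 ✓
b·c³: (-2197/1575)·3375/2197 + 34/1575·125/8 + 37/18·1 = 1/4 ✓
b·(c∘Ac): 34/1575·(-875/272) + 37/18·7/74 = 1/8 ✓
b·Ac²: 34/1575·(-2625/1768) + 37/18·27/481 = 1/12 ✓
b·A²c: 37/18·3/148 = 1/24 ✓; 4 stages ⇒ order 4.

4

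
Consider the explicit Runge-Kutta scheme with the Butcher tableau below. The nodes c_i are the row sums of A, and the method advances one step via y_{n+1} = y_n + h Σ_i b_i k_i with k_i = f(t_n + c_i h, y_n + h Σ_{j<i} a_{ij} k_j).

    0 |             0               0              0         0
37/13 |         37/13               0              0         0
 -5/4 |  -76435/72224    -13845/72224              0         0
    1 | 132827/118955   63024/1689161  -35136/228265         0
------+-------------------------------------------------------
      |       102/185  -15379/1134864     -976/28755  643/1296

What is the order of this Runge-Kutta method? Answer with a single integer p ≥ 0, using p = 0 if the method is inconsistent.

b = (102/185, -15379/1134864, -976/28755, 643/1296)
c = (0, 37/13, -5/4, 1)
Ac = (0, 0, -1065/1952, 192/643)
Σ b_i: 102/185·1 + (-15379/1134864)·1 + (-976/28755)·1 + 643/1296·1 = 1 ✓
b·c: (-15379/1134864)·37/13 + (-976/28755)·(-5/4) + 643/1296·1 = 1/2 ✓
b·c²: (-15379/1134864)·1369/169 + (-976/28755)·25/16 + 643/1296·1 = 1/3 ✓
b·Ac: (-976/28755)·(-1065/1952) + 643/1296·192/643 = 1/6 ✓
b·c³: (-15379/1134864)·50653/2197 + (-976/28755)·(-125/64) + 643/1296·1 = 1/4 ✓
b·(c∘Ac): (-976/28755)·5325/7808 + 643/1296·192/643 = 1/8 ✓
b·Ac²: (-976/28755)·(-39405/25376) + 643/1296·516/8359 = 1/12 ✓
b·A²c: 643/1296·54/643 = 1/24 ✓; 4 stages ⇒ order 4.

4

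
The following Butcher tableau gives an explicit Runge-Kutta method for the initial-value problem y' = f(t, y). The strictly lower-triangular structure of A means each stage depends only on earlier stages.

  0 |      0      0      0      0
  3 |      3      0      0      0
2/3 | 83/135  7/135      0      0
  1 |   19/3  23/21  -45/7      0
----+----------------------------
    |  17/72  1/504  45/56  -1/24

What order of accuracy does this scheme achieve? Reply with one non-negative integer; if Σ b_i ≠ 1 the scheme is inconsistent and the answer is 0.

b = (17/72, 1/504, 45/56, -1/24)
c = (0, 3, 2/3, 1)
Ac = (0, 0, 7/45, -1)
Σ b_i: 17/72·1 + 1/504·1 + 45/56·1 + (-1/24)·1 = 1 ✓
b·c: 1/504·3 + 45/56·2/3 + (-1/24)·1 = 1/2 ✓
b·c²: 1/504·9 + 45/56·4/9 + (-1/24)·1 = 1/3 ✓
b·Ac: 45/56·7/45 + (-1/24)·(-1) = 1/6 ✓
b·c³: 1/504·27 + 45/56·8/27 + (-1/24)·1 = 1/4 ✓
b·(c∘Ac): 45/56·14/135 + (-1/24)·(-1) = 1/8 ✓
b·Ac²: 45/56·7/15 + (-1/24)·7 = 1/12 ✓
b·A²c: (-1/24)·(-1) = 1/24 ✓; 4 stages ⇒ order 4.

4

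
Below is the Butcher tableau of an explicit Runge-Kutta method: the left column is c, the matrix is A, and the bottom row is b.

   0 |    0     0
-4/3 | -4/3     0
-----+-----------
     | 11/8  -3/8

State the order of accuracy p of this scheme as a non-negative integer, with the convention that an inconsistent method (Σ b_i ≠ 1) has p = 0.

b = (11/8, -3/8)
c = (0, -4/3)
Σ b_i: 11/8·1 + (-3/8)·1 = 1 ✓
b·c: (-3/8)·(-4/3) = 1/2 ✓; 2 stages ⇒ order 2.

2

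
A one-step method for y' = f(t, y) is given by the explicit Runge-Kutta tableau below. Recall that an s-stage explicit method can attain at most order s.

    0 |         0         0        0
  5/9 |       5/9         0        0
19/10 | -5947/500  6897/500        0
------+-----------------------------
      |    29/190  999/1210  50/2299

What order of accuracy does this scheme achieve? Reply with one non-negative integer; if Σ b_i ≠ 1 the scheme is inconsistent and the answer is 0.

3

b = (29/190, 999/1210, 50/2299)
c = (0, 5/9, 19/10)
Ac = (0, 0, 2299/300)
Σ b_i: 29/190·1 + 999/1210·1 + 50/2299·1 = 1 ✓
b·c: 999/1210·5/9 + 50/2299·19/10 = 1/2 ✓
b·c²: 999/1210·25/81 + 50/2299·361/100 = 1/3 ✓
b·Ac: 50/2299·2299/300 = 1/6 ✓; 3 stages ⇒ order 3.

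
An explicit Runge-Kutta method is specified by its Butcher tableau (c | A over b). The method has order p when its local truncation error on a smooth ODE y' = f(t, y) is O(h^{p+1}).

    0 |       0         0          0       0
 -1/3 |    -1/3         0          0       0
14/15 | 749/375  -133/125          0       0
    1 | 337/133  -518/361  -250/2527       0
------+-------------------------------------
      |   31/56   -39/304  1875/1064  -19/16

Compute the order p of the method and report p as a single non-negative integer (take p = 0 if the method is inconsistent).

4

b = (31/56, -39/304, 1875/1064, -19/16)
c = (0, -1/3, 14/15, 1)
Ac = (0, 0, 133/375, 22/57)
Σ b_i: 31/56·1 + (-39/304)·1 + 1875/1064·1 + (-19/16)·1 = 1 ✓
b·c: (-39/304)·(-1/3) + 1875/1064·14/15 + (-19/16)·1 = 1/2 ✓
b·c²: (-39/304)·1/9 + 1875/1064·196/225 + (-19/16)·1 = 1/3 ✓
b·Ac: 1875/1064·133/375 + (-19/16)·22/57 = 1/6 ✓
b·c³: (-39/304)·(-1/27) + 1875/1064·2744/3375 + (-19/16)·1 = 1/4 ✓
b·(c∘Ac): 1875/1064·1862/5625 + (-19/16)·22/57 = 1/8 ✓
b·Ac²: 1875/1064·(-133/1125) + (-19/16)·(-14/57) = 1/12 ✓
b·A²c: (-19/16)·(-2/57) = 1/24 ✓; 4 stages ⇒ order 4.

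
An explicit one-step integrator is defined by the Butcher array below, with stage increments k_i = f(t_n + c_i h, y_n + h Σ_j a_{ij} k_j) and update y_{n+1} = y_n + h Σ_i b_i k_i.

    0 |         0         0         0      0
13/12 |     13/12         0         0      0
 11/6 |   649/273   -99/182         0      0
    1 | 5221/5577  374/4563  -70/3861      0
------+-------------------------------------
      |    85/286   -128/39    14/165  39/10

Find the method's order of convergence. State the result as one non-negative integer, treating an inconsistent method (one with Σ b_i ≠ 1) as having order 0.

b = (85/286, -128/39, 14/165, 39/10)
c = (0, 13/12, 11/6, 1)
Ac = (0, 0, -33/56, 1/18)
Σ b_i: 85/286·1 + (-128/39)·1 + 14/165·1 + 39/10·1 = 1 ✓
b·c: (-128/39)·13/12 + 14/165·11/6 + 39/10·1 = 1/2 ✓
b·c²: (-128/39)·169/144 + 14/165·121/36 + 39/10·1 = 1/3 ✓
b·Ac: 14/165·(-33/56) + 39/10·1/18 = 1/6 ✓
b·c³: (-128/39)·2197/1728 + 14/165·1331/216 + 39/10·1 = 1/4 ✓
b·(c∘Ac): 14/165·(-121/112) + 39/10·1/18 = 1/8 ✓
b·Ac²: 14/165·(-143/224) + 39/10·11/312 = 1/12 ✓
b·A²c: 39/10·5/468 = 1/24 ✓; 4 stages ⇒ order 4.

4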